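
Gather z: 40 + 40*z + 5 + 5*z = 45*z + 45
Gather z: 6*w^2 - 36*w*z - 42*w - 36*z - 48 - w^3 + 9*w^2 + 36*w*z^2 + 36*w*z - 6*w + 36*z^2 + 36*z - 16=-w^3 + 15*w^2 - 48*w + z^2*(36*w + 36) - 64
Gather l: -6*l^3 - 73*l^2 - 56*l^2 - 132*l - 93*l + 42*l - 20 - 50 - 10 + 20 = -6*l^3 - 129*l^2 - 183*l - 60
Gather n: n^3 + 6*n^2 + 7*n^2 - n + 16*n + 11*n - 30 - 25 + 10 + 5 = n^3 + 13*n^2 + 26*n - 40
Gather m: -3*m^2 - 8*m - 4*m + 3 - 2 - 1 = -3*m^2 - 12*m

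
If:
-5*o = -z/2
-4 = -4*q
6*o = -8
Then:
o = -4/3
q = 1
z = -40/3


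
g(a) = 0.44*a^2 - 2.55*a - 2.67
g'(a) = 0.88*a - 2.55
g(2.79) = -6.36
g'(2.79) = -0.09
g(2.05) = -6.05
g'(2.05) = -0.75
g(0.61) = -4.06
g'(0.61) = -2.01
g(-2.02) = 4.28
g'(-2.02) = -4.33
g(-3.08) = 9.36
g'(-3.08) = -5.26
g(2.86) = -6.36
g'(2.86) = -0.03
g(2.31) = -6.21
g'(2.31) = -0.52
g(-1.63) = 2.66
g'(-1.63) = -3.98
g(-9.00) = 55.92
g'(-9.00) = -10.47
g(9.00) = 10.02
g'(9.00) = 5.37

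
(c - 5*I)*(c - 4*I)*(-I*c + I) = -I*c^3 - 9*c^2 + I*c^2 + 9*c + 20*I*c - 20*I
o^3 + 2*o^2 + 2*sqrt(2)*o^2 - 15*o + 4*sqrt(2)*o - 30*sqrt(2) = (o - 3)*(o + 5)*(o + 2*sqrt(2))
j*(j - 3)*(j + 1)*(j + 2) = j^4 - 7*j^2 - 6*j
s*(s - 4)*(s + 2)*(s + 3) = s^4 + s^3 - 14*s^2 - 24*s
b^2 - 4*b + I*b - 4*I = (b - 4)*(b + I)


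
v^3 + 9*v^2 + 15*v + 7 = (v + 1)^2*(v + 7)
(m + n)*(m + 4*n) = m^2 + 5*m*n + 4*n^2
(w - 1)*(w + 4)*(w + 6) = w^3 + 9*w^2 + 14*w - 24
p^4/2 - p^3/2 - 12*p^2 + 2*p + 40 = (p/2 + 1)*(p - 5)*(p - 2)*(p + 4)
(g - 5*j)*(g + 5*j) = g^2 - 25*j^2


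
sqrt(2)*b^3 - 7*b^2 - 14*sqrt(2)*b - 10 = (b - 5*sqrt(2))*(b + sqrt(2))*(sqrt(2)*b + 1)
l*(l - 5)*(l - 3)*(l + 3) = l^4 - 5*l^3 - 9*l^2 + 45*l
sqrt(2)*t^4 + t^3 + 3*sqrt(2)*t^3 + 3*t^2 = t^2*(t + 3)*(sqrt(2)*t + 1)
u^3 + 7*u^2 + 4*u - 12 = (u - 1)*(u + 2)*(u + 6)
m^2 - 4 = (m - 2)*(m + 2)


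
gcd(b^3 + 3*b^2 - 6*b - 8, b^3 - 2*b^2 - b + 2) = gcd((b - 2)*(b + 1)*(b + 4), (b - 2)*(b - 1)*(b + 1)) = b^2 - b - 2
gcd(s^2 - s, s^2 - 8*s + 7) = s - 1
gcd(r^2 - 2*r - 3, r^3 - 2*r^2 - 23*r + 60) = r - 3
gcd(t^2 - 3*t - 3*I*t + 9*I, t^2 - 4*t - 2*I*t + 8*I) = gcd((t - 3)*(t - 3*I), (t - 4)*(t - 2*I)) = 1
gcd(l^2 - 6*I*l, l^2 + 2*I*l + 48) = l - 6*I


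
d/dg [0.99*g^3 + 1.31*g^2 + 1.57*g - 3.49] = 2.97*g^2 + 2.62*g + 1.57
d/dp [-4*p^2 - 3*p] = -8*p - 3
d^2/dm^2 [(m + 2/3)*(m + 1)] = 2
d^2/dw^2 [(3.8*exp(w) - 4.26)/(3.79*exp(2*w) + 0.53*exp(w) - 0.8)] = (54.58358*exp(4*w) - 252.397324*exp(3*w) + 43.458414*exp(2*w) - 51.250714*exp(w) + 0.62576)*exp(w)/(54.439939*exp(6*w) + 22.838919*exp(5*w) - 31.280007*exp(4*w) - 9.492883*exp(3*w) + 6.60264*exp(2*w) + 1.0176*exp(w) - 0.512)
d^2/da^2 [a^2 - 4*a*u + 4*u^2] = 2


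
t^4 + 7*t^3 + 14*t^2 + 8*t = t*(t + 1)*(t + 2)*(t + 4)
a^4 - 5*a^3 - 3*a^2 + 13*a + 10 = (a - 5)*(a - 2)*(a + 1)^2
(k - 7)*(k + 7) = k^2 - 49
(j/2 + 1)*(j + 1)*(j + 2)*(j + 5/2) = j^4/2 + 15*j^3/4 + 41*j^2/4 + 12*j + 5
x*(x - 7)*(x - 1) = x^3 - 8*x^2 + 7*x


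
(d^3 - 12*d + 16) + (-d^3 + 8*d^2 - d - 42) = 8*d^2 - 13*d - 26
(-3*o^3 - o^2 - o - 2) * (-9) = 27*o^3 + 9*o^2 + 9*o + 18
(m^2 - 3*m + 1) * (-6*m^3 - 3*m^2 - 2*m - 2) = -6*m^5 + 15*m^4 + m^3 + m^2 + 4*m - 2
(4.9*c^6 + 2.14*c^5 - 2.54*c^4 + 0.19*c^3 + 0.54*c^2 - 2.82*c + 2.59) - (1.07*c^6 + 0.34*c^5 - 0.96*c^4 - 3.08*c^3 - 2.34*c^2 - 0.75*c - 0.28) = 3.83*c^6 + 1.8*c^5 - 1.58*c^4 + 3.27*c^3 + 2.88*c^2 - 2.07*c + 2.87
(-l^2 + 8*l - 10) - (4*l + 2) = -l^2 + 4*l - 12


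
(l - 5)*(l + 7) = l^2 + 2*l - 35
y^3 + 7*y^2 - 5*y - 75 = (y - 3)*(y + 5)^2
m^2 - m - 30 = (m - 6)*(m + 5)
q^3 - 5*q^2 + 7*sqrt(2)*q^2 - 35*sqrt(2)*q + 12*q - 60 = (q - 5)*(q + sqrt(2))*(q + 6*sqrt(2))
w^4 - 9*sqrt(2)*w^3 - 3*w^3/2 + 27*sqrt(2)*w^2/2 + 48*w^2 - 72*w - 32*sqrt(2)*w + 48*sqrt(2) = (w - 3/2)*(w - 4*sqrt(2))^2*(w - sqrt(2))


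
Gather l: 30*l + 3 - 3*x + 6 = 30*l - 3*x + 9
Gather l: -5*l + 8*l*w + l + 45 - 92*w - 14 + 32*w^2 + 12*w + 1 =l*(8*w - 4) + 32*w^2 - 80*w + 32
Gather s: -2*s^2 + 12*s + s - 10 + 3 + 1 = -2*s^2 + 13*s - 6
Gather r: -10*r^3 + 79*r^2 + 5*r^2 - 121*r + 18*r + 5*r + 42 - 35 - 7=-10*r^3 + 84*r^2 - 98*r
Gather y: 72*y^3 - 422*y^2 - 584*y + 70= 72*y^3 - 422*y^2 - 584*y + 70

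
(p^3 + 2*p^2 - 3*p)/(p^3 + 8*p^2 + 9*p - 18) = p/(p + 6)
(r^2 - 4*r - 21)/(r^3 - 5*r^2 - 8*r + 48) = (r - 7)/(r^2 - 8*r + 16)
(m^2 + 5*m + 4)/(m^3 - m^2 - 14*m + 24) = (m + 1)/(m^2 - 5*m + 6)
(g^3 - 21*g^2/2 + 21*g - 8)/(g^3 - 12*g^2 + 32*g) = (g^2 - 5*g/2 + 1)/(g*(g - 4))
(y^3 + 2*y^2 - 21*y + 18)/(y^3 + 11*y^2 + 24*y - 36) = (y - 3)/(y + 6)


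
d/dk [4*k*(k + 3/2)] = 8*k + 6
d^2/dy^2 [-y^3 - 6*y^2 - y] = -6*y - 12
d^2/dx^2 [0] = 0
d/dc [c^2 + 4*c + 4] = 2*c + 4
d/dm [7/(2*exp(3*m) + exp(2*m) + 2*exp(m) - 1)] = 14*(-3*exp(2*m) - exp(m) - 1)*exp(m)/(2*exp(3*m) + exp(2*m) + 2*exp(m) - 1)^2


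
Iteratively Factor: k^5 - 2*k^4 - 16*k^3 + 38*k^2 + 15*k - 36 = (k + 4)*(k^4 - 6*k^3 + 8*k^2 + 6*k - 9) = (k - 3)*(k + 4)*(k^3 - 3*k^2 - k + 3) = (k - 3)*(k - 1)*(k + 4)*(k^2 - 2*k - 3) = (k - 3)^2*(k - 1)*(k + 4)*(k + 1)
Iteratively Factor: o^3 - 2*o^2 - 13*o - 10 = (o + 1)*(o^2 - 3*o - 10) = (o + 1)*(o + 2)*(o - 5)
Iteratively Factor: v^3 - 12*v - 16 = (v + 2)*(v^2 - 2*v - 8) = (v - 4)*(v + 2)*(v + 2)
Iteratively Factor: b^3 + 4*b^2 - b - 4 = (b - 1)*(b^2 + 5*b + 4) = (b - 1)*(b + 4)*(b + 1)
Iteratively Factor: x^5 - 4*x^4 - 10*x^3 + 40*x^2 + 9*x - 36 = (x - 3)*(x^4 - x^3 - 13*x^2 + x + 12) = (x - 3)*(x + 1)*(x^3 - 2*x^2 - 11*x + 12) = (x - 4)*(x - 3)*(x + 1)*(x^2 + 2*x - 3) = (x - 4)*(x - 3)*(x + 1)*(x + 3)*(x - 1)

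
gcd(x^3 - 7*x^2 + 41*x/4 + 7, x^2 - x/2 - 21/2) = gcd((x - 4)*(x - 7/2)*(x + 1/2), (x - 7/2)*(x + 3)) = x - 7/2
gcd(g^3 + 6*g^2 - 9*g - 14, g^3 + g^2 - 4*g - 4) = g^2 - g - 2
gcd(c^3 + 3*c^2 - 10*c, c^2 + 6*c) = c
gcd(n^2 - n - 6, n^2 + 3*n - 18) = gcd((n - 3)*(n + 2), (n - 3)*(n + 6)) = n - 3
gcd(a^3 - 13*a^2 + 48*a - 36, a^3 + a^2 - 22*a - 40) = 1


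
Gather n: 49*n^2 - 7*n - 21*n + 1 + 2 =49*n^2 - 28*n + 3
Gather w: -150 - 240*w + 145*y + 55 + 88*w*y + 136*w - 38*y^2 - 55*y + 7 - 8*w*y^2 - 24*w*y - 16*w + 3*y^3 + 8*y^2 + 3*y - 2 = w*(-8*y^2 + 64*y - 120) + 3*y^3 - 30*y^2 + 93*y - 90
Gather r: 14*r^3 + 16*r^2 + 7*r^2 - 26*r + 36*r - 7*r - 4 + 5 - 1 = 14*r^3 + 23*r^2 + 3*r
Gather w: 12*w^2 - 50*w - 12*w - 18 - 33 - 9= 12*w^2 - 62*w - 60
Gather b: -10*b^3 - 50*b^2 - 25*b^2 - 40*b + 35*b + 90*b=-10*b^3 - 75*b^2 + 85*b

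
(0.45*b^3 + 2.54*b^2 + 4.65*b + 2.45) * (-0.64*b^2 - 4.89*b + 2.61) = -0.288*b^5 - 3.8261*b^4 - 14.2221*b^3 - 17.6771*b^2 + 0.156000000000001*b + 6.3945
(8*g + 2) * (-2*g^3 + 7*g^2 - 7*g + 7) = -16*g^4 + 52*g^3 - 42*g^2 + 42*g + 14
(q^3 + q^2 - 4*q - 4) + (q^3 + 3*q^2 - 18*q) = 2*q^3 + 4*q^2 - 22*q - 4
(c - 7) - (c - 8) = 1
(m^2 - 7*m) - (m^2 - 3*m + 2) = -4*m - 2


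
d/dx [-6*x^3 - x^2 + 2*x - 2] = -18*x^2 - 2*x + 2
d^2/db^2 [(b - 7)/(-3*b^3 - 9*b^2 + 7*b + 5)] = 2*(-(b - 7)*(9*b^2 + 18*b - 7)^2 + (9*b^2 + 18*b + 9*(b - 7)*(b + 1) - 7)*(3*b^3 + 9*b^2 - 7*b - 5))/(3*b^3 + 9*b^2 - 7*b - 5)^3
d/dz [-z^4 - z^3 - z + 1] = -4*z^3 - 3*z^2 - 1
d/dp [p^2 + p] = 2*p + 1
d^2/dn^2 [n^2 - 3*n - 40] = 2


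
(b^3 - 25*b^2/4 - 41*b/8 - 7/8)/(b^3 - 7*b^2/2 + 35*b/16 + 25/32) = 4*(2*b^2 - 13*b - 7)/(8*b^2 - 30*b + 25)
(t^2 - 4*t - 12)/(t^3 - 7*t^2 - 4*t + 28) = (t - 6)/(t^2 - 9*t + 14)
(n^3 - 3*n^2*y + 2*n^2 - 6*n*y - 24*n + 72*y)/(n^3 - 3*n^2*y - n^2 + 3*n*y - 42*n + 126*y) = (n - 4)/(n - 7)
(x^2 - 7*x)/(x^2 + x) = (x - 7)/(x + 1)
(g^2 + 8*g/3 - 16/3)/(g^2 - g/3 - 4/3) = (g + 4)/(g + 1)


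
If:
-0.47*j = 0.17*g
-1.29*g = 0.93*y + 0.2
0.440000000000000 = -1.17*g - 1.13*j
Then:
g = -0.58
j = 0.21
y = 0.59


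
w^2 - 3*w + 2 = (w - 2)*(w - 1)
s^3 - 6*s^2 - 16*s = s*(s - 8)*(s + 2)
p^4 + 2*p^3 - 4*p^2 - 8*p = p*(p - 2)*(p + 2)^2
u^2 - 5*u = u*(u - 5)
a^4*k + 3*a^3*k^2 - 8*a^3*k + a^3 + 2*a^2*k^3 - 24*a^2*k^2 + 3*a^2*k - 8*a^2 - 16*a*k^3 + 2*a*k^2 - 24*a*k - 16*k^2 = (a - 8)*(a + k)*(a + 2*k)*(a*k + 1)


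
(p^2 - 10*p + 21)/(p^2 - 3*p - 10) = (-p^2 + 10*p - 21)/(-p^2 + 3*p + 10)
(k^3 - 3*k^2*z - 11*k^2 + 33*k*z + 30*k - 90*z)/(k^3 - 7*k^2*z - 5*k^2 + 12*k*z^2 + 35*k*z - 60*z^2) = (6 - k)/(-k + 4*z)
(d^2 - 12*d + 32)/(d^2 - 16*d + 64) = (d - 4)/(d - 8)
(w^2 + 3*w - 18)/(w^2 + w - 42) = (w^2 + 3*w - 18)/(w^2 + w - 42)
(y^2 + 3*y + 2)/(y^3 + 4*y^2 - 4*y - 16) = (y + 1)/(y^2 + 2*y - 8)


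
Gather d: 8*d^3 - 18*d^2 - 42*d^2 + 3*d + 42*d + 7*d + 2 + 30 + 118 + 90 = 8*d^3 - 60*d^2 + 52*d + 240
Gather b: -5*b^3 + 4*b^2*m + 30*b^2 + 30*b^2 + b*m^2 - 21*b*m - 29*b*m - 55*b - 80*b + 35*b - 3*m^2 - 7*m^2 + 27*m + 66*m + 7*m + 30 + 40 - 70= -5*b^3 + b^2*(4*m + 60) + b*(m^2 - 50*m - 100) - 10*m^2 + 100*m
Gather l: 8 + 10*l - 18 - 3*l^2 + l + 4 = -3*l^2 + 11*l - 6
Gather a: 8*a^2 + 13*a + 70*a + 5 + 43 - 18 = 8*a^2 + 83*a + 30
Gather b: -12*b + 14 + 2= 16 - 12*b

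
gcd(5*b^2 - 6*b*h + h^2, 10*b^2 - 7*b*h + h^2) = 5*b - h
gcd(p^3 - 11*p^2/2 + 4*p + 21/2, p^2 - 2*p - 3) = p^2 - 2*p - 3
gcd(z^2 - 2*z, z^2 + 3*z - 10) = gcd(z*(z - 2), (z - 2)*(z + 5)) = z - 2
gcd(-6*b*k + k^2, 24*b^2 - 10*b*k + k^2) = 6*b - k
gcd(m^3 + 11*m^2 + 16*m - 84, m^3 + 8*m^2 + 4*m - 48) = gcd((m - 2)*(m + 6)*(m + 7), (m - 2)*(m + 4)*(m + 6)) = m^2 + 4*m - 12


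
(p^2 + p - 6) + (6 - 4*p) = p^2 - 3*p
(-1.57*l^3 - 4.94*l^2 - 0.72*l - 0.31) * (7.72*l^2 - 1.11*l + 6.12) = -12.1204*l^5 - 36.3941*l^4 - 9.6834*l^3 - 31.8268*l^2 - 4.0623*l - 1.8972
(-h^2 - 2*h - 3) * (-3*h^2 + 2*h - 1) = 3*h^4 + 4*h^3 + 6*h^2 - 4*h + 3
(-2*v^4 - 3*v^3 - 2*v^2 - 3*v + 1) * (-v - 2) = 2*v^5 + 7*v^4 + 8*v^3 + 7*v^2 + 5*v - 2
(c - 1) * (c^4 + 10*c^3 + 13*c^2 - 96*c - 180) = c^5 + 9*c^4 + 3*c^3 - 109*c^2 - 84*c + 180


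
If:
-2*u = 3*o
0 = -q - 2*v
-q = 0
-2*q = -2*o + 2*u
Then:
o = 0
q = 0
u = 0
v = 0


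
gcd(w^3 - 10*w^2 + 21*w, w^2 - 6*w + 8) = 1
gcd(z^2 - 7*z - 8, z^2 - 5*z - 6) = z + 1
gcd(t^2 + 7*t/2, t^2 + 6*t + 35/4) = t + 7/2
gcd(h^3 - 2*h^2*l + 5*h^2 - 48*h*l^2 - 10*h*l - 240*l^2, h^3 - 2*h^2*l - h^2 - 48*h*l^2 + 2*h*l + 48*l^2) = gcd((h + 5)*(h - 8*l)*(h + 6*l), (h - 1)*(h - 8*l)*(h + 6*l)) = h^2 - 2*h*l - 48*l^2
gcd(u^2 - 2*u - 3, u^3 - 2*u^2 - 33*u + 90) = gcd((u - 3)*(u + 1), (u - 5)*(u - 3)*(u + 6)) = u - 3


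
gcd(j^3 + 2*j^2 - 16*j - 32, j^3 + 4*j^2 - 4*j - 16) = j^2 + 6*j + 8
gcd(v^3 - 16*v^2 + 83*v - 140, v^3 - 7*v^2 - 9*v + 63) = v - 7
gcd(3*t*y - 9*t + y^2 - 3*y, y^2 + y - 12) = y - 3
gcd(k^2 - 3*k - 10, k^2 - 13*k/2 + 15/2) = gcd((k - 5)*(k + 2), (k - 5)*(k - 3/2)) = k - 5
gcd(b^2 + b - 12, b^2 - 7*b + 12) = b - 3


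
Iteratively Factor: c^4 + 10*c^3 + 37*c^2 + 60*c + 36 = (c + 2)*(c^3 + 8*c^2 + 21*c + 18) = (c + 2)*(c + 3)*(c^2 + 5*c + 6) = (c + 2)*(c + 3)^2*(c + 2)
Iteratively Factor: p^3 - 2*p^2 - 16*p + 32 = (p - 2)*(p^2 - 16) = (p - 4)*(p - 2)*(p + 4)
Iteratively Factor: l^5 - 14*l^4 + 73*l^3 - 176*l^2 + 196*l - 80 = (l - 5)*(l^4 - 9*l^3 + 28*l^2 - 36*l + 16) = (l - 5)*(l - 2)*(l^3 - 7*l^2 + 14*l - 8) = (l - 5)*(l - 2)*(l - 1)*(l^2 - 6*l + 8) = (l - 5)*(l - 4)*(l - 2)*(l - 1)*(l - 2)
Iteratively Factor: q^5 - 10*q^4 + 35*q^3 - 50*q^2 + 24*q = (q - 4)*(q^4 - 6*q^3 + 11*q^2 - 6*q) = q*(q - 4)*(q^3 - 6*q^2 + 11*q - 6) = q*(q - 4)*(q - 2)*(q^2 - 4*q + 3) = q*(q - 4)*(q - 3)*(q - 2)*(q - 1)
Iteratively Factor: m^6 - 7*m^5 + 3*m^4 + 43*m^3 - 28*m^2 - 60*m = (m - 2)*(m^5 - 5*m^4 - 7*m^3 + 29*m^2 + 30*m) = (m - 2)*(m + 2)*(m^4 - 7*m^3 + 7*m^2 + 15*m) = (m - 5)*(m - 2)*(m + 2)*(m^3 - 2*m^2 - 3*m) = (m - 5)*(m - 2)*(m + 1)*(m + 2)*(m^2 - 3*m) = m*(m - 5)*(m - 2)*(m + 1)*(m + 2)*(m - 3)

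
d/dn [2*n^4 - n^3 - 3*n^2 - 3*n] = 8*n^3 - 3*n^2 - 6*n - 3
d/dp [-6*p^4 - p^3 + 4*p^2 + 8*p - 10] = -24*p^3 - 3*p^2 + 8*p + 8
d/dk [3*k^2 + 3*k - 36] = 6*k + 3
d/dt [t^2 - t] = 2*t - 1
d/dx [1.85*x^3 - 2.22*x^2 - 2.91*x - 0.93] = 5.55*x^2 - 4.44*x - 2.91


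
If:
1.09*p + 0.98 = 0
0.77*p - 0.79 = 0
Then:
No Solution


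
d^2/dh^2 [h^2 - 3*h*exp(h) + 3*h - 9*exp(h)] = -3*h*exp(h) - 15*exp(h) + 2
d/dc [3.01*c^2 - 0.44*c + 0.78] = 6.02*c - 0.44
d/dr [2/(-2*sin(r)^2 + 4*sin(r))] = 2*(sin(r) - 1)*cos(r)/((sin(r) - 2)^2*sin(r)^2)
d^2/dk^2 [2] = 0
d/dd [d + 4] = 1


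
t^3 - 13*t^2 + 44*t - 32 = (t - 8)*(t - 4)*(t - 1)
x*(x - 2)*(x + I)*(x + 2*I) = x^4 - 2*x^3 + 3*I*x^3 - 2*x^2 - 6*I*x^2 + 4*x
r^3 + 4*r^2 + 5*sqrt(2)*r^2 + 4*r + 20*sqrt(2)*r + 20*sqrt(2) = (r + 2)^2*(r + 5*sqrt(2))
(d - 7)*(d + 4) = d^2 - 3*d - 28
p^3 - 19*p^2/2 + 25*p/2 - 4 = (p - 8)*(p - 1)*(p - 1/2)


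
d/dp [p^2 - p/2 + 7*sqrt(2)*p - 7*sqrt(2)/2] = 2*p - 1/2 + 7*sqrt(2)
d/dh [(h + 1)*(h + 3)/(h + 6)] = (h^2 + 12*h + 21)/(h^2 + 12*h + 36)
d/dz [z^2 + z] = 2*z + 1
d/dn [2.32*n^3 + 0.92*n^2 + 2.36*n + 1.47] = 6.96*n^2 + 1.84*n + 2.36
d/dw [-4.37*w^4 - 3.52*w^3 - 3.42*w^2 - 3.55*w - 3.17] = -17.48*w^3 - 10.56*w^2 - 6.84*w - 3.55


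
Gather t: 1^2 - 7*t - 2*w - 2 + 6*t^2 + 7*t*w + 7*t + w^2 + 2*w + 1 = 6*t^2 + 7*t*w + w^2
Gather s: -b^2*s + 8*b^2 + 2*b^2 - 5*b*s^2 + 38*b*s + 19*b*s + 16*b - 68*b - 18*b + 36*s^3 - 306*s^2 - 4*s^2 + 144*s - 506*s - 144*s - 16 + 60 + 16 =10*b^2 - 70*b + 36*s^3 + s^2*(-5*b - 310) + s*(-b^2 + 57*b - 506) + 60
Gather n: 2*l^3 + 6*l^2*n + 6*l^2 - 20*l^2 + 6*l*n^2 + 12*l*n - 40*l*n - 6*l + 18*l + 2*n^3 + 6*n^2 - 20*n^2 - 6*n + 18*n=2*l^3 - 14*l^2 + 12*l + 2*n^3 + n^2*(6*l - 14) + n*(6*l^2 - 28*l + 12)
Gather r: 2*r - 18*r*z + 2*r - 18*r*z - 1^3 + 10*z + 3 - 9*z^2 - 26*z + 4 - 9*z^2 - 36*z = r*(4 - 36*z) - 18*z^2 - 52*z + 6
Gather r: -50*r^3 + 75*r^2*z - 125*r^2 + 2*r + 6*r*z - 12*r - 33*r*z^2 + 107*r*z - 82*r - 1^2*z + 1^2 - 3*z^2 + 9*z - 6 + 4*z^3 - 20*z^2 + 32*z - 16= -50*r^3 + r^2*(75*z - 125) + r*(-33*z^2 + 113*z - 92) + 4*z^3 - 23*z^2 + 40*z - 21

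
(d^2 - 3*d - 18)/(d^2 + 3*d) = (d - 6)/d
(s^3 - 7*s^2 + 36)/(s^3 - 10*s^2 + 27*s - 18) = (s + 2)/(s - 1)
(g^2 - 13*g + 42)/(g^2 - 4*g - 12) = (g - 7)/(g + 2)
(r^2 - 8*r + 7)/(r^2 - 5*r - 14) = (r - 1)/(r + 2)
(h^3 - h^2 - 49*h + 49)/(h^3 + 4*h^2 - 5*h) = (h^2 - 49)/(h*(h + 5))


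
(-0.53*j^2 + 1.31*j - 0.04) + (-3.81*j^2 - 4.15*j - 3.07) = -4.34*j^2 - 2.84*j - 3.11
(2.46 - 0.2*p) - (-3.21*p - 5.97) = 3.01*p + 8.43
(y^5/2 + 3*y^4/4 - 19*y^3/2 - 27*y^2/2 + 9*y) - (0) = y^5/2 + 3*y^4/4 - 19*y^3/2 - 27*y^2/2 + 9*y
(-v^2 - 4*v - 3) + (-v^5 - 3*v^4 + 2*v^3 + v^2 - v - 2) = -v^5 - 3*v^4 + 2*v^3 - 5*v - 5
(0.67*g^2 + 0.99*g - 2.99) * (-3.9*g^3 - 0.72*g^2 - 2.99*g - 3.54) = -2.613*g^5 - 4.3434*g^4 + 8.9449*g^3 - 3.1791*g^2 + 5.4355*g + 10.5846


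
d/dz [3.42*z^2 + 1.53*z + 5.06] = 6.84*z + 1.53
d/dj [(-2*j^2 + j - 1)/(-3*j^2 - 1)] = (3*j^2 - 2*j - 1)/(9*j^4 + 6*j^2 + 1)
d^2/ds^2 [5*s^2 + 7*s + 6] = 10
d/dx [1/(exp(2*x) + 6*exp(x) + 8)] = 2*(-exp(x) - 3)*exp(x)/(exp(2*x) + 6*exp(x) + 8)^2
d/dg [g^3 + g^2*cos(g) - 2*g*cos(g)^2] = -g^2*sin(g) + 3*g^2 + 2*g*sin(2*g) + 2*g*cos(g) - 2*cos(g)^2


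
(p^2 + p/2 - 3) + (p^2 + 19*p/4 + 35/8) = 2*p^2 + 21*p/4 + 11/8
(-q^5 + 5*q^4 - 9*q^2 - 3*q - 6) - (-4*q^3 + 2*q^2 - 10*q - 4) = -q^5 + 5*q^4 + 4*q^3 - 11*q^2 + 7*q - 2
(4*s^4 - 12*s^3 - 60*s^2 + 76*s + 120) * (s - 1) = 4*s^5 - 16*s^4 - 48*s^3 + 136*s^2 + 44*s - 120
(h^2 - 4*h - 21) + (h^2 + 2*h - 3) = 2*h^2 - 2*h - 24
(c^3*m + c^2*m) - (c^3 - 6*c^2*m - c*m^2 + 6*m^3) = c^3*m - c^3 + 7*c^2*m + c*m^2 - 6*m^3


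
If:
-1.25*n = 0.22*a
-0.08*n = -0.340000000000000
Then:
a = -24.15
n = 4.25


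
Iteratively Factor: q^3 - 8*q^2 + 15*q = (q - 3)*(q^2 - 5*q) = (q - 5)*(q - 3)*(q)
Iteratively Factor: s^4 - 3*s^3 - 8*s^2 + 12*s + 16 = (s + 1)*(s^3 - 4*s^2 - 4*s + 16) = (s + 1)*(s + 2)*(s^2 - 6*s + 8) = (s - 4)*(s + 1)*(s + 2)*(s - 2)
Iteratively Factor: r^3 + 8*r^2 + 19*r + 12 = (r + 3)*(r^2 + 5*r + 4) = (r + 1)*(r + 3)*(r + 4)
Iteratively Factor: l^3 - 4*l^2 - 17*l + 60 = (l + 4)*(l^2 - 8*l + 15) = (l - 5)*(l + 4)*(l - 3)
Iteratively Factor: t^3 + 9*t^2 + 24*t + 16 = (t + 1)*(t^2 + 8*t + 16) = (t + 1)*(t + 4)*(t + 4)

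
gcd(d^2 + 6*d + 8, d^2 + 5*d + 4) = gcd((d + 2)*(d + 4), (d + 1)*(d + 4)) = d + 4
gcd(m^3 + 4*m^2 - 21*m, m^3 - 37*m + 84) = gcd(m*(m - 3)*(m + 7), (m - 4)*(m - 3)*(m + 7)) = m^2 + 4*m - 21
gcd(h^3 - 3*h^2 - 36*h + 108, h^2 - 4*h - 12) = h - 6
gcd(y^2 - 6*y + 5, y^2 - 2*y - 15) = y - 5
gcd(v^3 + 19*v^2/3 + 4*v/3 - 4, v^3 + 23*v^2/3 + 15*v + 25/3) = v + 1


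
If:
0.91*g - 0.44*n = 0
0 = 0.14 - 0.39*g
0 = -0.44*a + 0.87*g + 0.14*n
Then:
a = 0.95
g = 0.36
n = 0.74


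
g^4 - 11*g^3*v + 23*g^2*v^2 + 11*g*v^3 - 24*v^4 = (g - 8*v)*(g - 3*v)*(g - v)*(g + v)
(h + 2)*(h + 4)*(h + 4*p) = h^3 + 4*h^2*p + 6*h^2 + 24*h*p + 8*h + 32*p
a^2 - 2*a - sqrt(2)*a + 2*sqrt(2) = (a - 2)*(a - sqrt(2))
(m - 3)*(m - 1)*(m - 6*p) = m^3 - 6*m^2*p - 4*m^2 + 24*m*p + 3*m - 18*p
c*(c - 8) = c^2 - 8*c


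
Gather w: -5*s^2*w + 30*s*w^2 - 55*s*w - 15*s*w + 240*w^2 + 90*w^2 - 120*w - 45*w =w^2*(30*s + 330) + w*(-5*s^2 - 70*s - 165)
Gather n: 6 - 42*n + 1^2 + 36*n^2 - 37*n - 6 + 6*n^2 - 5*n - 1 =42*n^2 - 84*n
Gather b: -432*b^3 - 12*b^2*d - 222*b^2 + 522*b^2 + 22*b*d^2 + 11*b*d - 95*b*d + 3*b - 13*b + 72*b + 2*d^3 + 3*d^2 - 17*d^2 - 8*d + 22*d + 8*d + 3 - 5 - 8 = -432*b^3 + b^2*(300 - 12*d) + b*(22*d^2 - 84*d + 62) + 2*d^3 - 14*d^2 + 22*d - 10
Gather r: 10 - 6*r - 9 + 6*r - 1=0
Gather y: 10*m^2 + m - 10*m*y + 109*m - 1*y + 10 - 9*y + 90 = 10*m^2 + 110*m + y*(-10*m - 10) + 100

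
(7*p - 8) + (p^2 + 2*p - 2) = p^2 + 9*p - 10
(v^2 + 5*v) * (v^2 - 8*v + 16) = v^4 - 3*v^3 - 24*v^2 + 80*v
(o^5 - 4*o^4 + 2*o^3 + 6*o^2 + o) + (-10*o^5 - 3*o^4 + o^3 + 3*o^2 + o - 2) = -9*o^5 - 7*o^4 + 3*o^3 + 9*o^2 + 2*o - 2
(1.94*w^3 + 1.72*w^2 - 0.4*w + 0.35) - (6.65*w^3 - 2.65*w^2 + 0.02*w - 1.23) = -4.71*w^3 + 4.37*w^2 - 0.42*w + 1.58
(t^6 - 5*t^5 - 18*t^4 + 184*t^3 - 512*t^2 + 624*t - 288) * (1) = t^6 - 5*t^5 - 18*t^4 + 184*t^3 - 512*t^2 + 624*t - 288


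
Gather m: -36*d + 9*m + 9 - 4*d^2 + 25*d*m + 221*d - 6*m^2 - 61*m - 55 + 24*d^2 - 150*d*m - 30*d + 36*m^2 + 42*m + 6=20*d^2 + 155*d + 30*m^2 + m*(-125*d - 10) - 40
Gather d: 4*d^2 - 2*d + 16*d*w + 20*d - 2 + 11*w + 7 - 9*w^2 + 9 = 4*d^2 + d*(16*w + 18) - 9*w^2 + 11*w + 14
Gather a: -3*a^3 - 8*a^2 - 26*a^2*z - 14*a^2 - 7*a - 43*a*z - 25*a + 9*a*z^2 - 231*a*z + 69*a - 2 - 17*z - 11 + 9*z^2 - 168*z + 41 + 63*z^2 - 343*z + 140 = -3*a^3 + a^2*(-26*z - 22) + a*(9*z^2 - 274*z + 37) + 72*z^2 - 528*z + 168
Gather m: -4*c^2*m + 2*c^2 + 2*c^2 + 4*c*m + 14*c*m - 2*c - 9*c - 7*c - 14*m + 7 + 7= 4*c^2 - 18*c + m*(-4*c^2 + 18*c - 14) + 14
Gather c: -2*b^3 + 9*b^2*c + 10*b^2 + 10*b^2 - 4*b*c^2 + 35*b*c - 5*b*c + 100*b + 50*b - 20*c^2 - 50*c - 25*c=-2*b^3 + 20*b^2 + 150*b + c^2*(-4*b - 20) + c*(9*b^2 + 30*b - 75)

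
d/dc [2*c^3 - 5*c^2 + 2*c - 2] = 6*c^2 - 10*c + 2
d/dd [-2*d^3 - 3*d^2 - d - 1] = -6*d^2 - 6*d - 1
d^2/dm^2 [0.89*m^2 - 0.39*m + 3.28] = 1.78000000000000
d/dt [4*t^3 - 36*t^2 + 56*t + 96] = 12*t^2 - 72*t + 56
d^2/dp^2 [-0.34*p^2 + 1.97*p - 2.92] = -0.680000000000000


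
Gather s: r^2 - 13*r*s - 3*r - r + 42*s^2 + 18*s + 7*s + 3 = r^2 - 4*r + 42*s^2 + s*(25 - 13*r) + 3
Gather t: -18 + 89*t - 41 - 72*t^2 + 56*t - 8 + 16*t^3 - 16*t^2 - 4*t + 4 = 16*t^3 - 88*t^2 + 141*t - 63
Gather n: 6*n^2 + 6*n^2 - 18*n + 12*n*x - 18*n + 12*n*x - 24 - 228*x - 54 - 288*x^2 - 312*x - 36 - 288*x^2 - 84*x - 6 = 12*n^2 + n*(24*x - 36) - 576*x^2 - 624*x - 120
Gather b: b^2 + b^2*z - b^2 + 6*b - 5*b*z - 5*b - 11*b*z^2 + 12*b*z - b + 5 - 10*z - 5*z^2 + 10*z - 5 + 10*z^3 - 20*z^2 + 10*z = b^2*z + b*(-11*z^2 + 7*z) + 10*z^3 - 25*z^2 + 10*z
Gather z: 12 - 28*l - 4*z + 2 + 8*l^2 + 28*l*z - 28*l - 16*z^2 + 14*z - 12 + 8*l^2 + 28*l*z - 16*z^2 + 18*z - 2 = 16*l^2 - 56*l - 32*z^2 + z*(56*l + 28)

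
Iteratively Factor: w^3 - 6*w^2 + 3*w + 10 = (w + 1)*(w^2 - 7*w + 10) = (w - 2)*(w + 1)*(w - 5)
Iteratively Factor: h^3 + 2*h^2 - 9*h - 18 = (h - 3)*(h^2 + 5*h + 6) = (h - 3)*(h + 3)*(h + 2)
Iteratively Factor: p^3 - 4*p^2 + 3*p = (p)*(p^2 - 4*p + 3) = p*(p - 3)*(p - 1)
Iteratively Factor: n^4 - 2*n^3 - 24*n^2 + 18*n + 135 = (n - 5)*(n^3 + 3*n^2 - 9*n - 27) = (n - 5)*(n - 3)*(n^2 + 6*n + 9) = (n - 5)*(n - 3)*(n + 3)*(n + 3)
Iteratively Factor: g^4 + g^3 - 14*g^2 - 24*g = (g)*(g^3 + g^2 - 14*g - 24) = g*(g + 3)*(g^2 - 2*g - 8) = g*(g + 2)*(g + 3)*(g - 4)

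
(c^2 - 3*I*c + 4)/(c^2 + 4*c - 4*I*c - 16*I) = (c + I)/(c + 4)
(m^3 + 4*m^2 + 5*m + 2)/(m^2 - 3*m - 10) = (m^2 + 2*m + 1)/(m - 5)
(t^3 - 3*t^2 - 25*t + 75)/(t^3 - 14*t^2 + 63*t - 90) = (t + 5)/(t - 6)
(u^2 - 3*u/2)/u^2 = (u - 3/2)/u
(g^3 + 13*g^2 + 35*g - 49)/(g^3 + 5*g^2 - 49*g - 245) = (g^2 + 6*g - 7)/(g^2 - 2*g - 35)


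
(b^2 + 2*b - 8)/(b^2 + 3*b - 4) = (b - 2)/(b - 1)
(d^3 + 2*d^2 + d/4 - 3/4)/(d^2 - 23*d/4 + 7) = (4*d^3 + 8*d^2 + d - 3)/(4*d^2 - 23*d + 28)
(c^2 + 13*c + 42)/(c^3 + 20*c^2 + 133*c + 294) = 1/(c + 7)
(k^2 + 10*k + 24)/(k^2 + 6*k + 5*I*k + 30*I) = (k + 4)/(k + 5*I)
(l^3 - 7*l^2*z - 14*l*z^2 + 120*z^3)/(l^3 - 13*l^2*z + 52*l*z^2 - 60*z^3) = (-l - 4*z)/(-l + 2*z)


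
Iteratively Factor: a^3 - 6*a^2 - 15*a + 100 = (a - 5)*(a^2 - a - 20) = (a - 5)^2*(a + 4)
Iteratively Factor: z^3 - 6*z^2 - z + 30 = (z - 5)*(z^2 - z - 6) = (z - 5)*(z + 2)*(z - 3)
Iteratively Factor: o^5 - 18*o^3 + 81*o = (o + 3)*(o^4 - 3*o^3 - 9*o^2 + 27*o) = o*(o + 3)*(o^3 - 3*o^2 - 9*o + 27) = o*(o + 3)^2*(o^2 - 6*o + 9) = o*(o - 3)*(o + 3)^2*(o - 3)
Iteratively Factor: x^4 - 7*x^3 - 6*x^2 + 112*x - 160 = (x + 4)*(x^3 - 11*x^2 + 38*x - 40) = (x - 2)*(x + 4)*(x^2 - 9*x + 20) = (x - 5)*(x - 2)*(x + 4)*(x - 4)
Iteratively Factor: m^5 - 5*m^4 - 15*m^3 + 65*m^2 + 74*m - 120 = (m - 5)*(m^4 - 15*m^2 - 10*m + 24) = (m - 5)*(m - 1)*(m^3 + m^2 - 14*m - 24) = (m - 5)*(m - 1)*(m + 3)*(m^2 - 2*m - 8) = (m - 5)*(m - 4)*(m - 1)*(m + 3)*(m + 2)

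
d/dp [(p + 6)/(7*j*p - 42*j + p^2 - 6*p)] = (7*j*p - 42*j + p^2 - 6*p - (p + 6)*(7*j + 2*p - 6))/(7*j*p - 42*j + p^2 - 6*p)^2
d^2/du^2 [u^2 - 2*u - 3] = 2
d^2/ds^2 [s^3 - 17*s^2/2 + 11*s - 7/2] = 6*s - 17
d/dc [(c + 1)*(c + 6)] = 2*c + 7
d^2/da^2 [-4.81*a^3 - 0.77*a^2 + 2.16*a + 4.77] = -28.86*a - 1.54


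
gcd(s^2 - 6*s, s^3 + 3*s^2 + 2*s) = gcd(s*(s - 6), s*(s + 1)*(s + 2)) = s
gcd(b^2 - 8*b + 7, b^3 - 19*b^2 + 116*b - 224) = b - 7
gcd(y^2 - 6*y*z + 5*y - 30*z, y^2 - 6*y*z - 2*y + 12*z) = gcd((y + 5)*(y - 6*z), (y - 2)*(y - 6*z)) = y - 6*z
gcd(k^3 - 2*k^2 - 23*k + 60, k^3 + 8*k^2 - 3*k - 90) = k^2 + 2*k - 15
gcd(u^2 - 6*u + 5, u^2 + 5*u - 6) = u - 1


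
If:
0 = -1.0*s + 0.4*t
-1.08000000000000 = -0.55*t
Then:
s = 0.79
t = 1.96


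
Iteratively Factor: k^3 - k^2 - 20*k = (k)*(k^2 - k - 20) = k*(k + 4)*(k - 5)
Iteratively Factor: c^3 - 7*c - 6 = (c + 1)*(c^2 - c - 6) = (c - 3)*(c + 1)*(c + 2)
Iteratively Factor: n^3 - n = (n - 1)*(n^2 + n) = (n - 1)*(n + 1)*(n)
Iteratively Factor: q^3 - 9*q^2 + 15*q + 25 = (q + 1)*(q^2 - 10*q + 25) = (q - 5)*(q + 1)*(q - 5)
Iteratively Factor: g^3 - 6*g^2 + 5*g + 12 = (g + 1)*(g^2 - 7*g + 12) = (g - 4)*(g + 1)*(g - 3)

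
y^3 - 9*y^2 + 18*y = y*(y - 6)*(y - 3)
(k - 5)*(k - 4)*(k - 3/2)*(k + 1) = k^4 - 19*k^3/2 + 23*k^2 + 7*k/2 - 30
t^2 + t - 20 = (t - 4)*(t + 5)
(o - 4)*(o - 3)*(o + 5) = o^3 - 2*o^2 - 23*o + 60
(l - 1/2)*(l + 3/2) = l^2 + l - 3/4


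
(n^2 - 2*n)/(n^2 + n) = (n - 2)/(n + 1)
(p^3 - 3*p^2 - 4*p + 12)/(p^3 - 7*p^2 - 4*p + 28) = (p - 3)/(p - 7)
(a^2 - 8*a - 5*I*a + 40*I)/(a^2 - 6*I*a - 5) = (a - 8)/(a - I)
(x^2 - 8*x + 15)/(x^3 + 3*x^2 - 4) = (x^2 - 8*x + 15)/(x^3 + 3*x^2 - 4)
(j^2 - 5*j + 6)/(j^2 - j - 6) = (j - 2)/(j + 2)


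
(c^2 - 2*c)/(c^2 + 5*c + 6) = c*(c - 2)/(c^2 + 5*c + 6)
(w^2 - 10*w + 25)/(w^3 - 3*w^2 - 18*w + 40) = (w - 5)/(w^2 + 2*w - 8)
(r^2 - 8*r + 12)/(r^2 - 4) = (r - 6)/(r + 2)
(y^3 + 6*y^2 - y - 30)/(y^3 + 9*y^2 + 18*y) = (y^2 + 3*y - 10)/(y*(y + 6))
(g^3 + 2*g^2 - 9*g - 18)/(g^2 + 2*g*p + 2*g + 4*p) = (g^2 - 9)/(g + 2*p)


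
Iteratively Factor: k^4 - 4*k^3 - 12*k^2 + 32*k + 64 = (k - 4)*(k^3 - 12*k - 16) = (k - 4)*(k + 2)*(k^2 - 2*k - 8) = (k - 4)*(k + 2)^2*(k - 4)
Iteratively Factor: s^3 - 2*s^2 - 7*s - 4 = (s + 1)*(s^2 - 3*s - 4) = (s + 1)^2*(s - 4)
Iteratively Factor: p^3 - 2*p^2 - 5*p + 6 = (p + 2)*(p^2 - 4*p + 3) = (p - 3)*(p + 2)*(p - 1)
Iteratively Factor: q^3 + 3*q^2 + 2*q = (q + 2)*(q^2 + q) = (q + 1)*(q + 2)*(q)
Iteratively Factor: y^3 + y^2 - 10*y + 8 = (y - 1)*(y^2 + 2*y - 8) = (y - 1)*(y + 4)*(y - 2)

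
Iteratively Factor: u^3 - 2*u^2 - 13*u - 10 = (u - 5)*(u^2 + 3*u + 2) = (u - 5)*(u + 1)*(u + 2)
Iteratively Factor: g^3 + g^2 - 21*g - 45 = (g - 5)*(g^2 + 6*g + 9) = (g - 5)*(g + 3)*(g + 3)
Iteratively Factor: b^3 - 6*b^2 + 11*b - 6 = (b - 2)*(b^2 - 4*b + 3) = (b - 3)*(b - 2)*(b - 1)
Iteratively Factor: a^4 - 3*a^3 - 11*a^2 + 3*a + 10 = (a - 5)*(a^3 + 2*a^2 - a - 2) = (a - 5)*(a - 1)*(a^2 + 3*a + 2) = (a - 5)*(a - 1)*(a + 2)*(a + 1)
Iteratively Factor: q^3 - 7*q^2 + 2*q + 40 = (q - 5)*(q^2 - 2*q - 8) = (q - 5)*(q + 2)*(q - 4)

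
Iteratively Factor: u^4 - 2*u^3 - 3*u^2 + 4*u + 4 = (u + 1)*(u^3 - 3*u^2 + 4) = (u - 2)*(u + 1)*(u^2 - u - 2) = (u - 2)^2*(u + 1)*(u + 1)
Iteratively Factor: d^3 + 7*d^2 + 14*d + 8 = (d + 4)*(d^2 + 3*d + 2) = (d + 2)*(d + 4)*(d + 1)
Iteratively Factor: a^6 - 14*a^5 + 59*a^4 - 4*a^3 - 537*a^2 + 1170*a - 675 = (a - 5)*(a^5 - 9*a^4 + 14*a^3 + 66*a^2 - 207*a + 135) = (a - 5)^2*(a^4 - 4*a^3 - 6*a^2 + 36*a - 27) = (a - 5)^2*(a - 3)*(a^3 - a^2 - 9*a + 9) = (a - 5)^2*(a - 3)*(a - 1)*(a^2 - 9) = (a - 5)^2*(a - 3)*(a - 1)*(a + 3)*(a - 3)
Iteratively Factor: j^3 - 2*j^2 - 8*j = (j)*(j^2 - 2*j - 8) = j*(j - 4)*(j + 2)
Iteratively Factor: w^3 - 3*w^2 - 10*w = (w + 2)*(w^2 - 5*w) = (w - 5)*(w + 2)*(w)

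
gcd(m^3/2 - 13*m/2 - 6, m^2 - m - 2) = m + 1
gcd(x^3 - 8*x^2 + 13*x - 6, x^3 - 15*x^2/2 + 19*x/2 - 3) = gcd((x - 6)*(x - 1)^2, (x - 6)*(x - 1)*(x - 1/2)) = x^2 - 7*x + 6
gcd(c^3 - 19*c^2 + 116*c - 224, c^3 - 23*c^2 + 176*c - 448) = c^2 - 15*c + 56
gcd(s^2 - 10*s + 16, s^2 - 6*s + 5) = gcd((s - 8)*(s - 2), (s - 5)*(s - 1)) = 1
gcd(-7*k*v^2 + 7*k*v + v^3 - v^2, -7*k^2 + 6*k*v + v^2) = 1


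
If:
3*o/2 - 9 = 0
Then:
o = 6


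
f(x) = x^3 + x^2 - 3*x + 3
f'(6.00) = 117.00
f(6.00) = 237.00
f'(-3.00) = 18.00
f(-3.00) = -6.00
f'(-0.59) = -3.14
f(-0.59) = 4.91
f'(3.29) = 36.05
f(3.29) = 39.57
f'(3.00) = 30.00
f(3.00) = 30.00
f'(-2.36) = 8.99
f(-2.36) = 2.51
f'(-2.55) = 11.41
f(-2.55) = 0.57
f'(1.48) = 6.53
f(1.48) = 3.99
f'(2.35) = 18.27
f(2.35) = 14.45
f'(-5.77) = 85.34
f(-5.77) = -138.50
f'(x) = 3*x^2 + 2*x - 3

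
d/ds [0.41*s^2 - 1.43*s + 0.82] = 0.82*s - 1.43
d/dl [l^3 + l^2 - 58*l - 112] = 3*l^2 + 2*l - 58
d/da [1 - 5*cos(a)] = 5*sin(a)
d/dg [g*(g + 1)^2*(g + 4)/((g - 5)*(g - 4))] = (2*g^5 - 21*g^4 - 28*g^3 + 275*g^2 + 360*g + 80)/(g^4 - 18*g^3 + 121*g^2 - 360*g + 400)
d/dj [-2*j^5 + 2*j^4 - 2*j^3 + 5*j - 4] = -10*j^4 + 8*j^3 - 6*j^2 + 5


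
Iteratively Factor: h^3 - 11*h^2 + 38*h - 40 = (h - 2)*(h^2 - 9*h + 20) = (h - 5)*(h - 2)*(h - 4)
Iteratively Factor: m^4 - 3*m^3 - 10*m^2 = (m - 5)*(m^3 + 2*m^2) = m*(m - 5)*(m^2 + 2*m) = m^2*(m - 5)*(m + 2)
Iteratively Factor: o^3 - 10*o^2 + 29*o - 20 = (o - 4)*(o^2 - 6*o + 5) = (o - 5)*(o - 4)*(o - 1)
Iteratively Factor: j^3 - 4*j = (j)*(j^2 - 4) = j*(j + 2)*(j - 2)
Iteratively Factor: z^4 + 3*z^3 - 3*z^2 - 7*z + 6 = (z + 3)*(z^3 - 3*z + 2) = (z - 1)*(z + 3)*(z^2 + z - 2) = (z - 1)*(z + 2)*(z + 3)*(z - 1)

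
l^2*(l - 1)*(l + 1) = l^4 - l^2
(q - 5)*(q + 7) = q^2 + 2*q - 35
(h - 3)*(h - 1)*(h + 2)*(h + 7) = h^4 + 5*h^3 - 19*h^2 - 29*h + 42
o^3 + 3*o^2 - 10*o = o*(o - 2)*(o + 5)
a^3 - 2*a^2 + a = a*(a - 1)^2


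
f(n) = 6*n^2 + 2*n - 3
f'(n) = 12*n + 2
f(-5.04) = 139.33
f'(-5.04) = -58.48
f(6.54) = 266.71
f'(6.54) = 80.48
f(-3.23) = 53.14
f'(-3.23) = -36.76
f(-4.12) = 90.61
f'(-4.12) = -47.44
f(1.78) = 19.57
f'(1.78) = 23.36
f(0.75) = 1.88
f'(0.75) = 11.00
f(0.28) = -1.97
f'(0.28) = 5.36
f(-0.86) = -0.28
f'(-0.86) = -8.32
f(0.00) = -3.00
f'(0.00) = 2.00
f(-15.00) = 1317.00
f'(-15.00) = -178.00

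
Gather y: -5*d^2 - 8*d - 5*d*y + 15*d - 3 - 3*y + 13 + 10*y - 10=-5*d^2 + 7*d + y*(7 - 5*d)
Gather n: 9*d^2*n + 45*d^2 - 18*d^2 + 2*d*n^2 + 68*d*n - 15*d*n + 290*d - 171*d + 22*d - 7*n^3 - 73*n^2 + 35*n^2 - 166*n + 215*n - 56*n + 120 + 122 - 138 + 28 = 27*d^2 + 141*d - 7*n^3 + n^2*(2*d - 38) + n*(9*d^2 + 53*d - 7) + 132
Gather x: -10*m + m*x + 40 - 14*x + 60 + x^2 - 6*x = -10*m + x^2 + x*(m - 20) + 100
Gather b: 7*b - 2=7*b - 2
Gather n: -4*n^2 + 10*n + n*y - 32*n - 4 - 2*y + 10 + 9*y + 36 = -4*n^2 + n*(y - 22) + 7*y + 42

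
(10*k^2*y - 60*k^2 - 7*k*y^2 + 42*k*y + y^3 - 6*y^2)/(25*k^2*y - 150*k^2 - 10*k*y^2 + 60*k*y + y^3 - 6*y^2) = (-2*k + y)/(-5*k + y)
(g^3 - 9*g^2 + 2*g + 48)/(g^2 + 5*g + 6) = (g^2 - 11*g + 24)/(g + 3)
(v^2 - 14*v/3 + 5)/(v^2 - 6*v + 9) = (v - 5/3)/(v - 3)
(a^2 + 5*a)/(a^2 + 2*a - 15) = a/(a - 3)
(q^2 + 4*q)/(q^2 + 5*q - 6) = q*(q + 4)/(q^2 + 5*q - 6)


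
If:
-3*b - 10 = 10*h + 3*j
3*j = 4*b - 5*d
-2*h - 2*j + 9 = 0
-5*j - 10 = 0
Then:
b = -23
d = -86/5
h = 13/2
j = -2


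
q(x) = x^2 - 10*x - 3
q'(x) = 2*x - 10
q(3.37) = -25.34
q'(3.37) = -3.26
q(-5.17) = 75.43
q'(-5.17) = -20.34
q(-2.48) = 27.95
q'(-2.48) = -14.96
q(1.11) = -12.87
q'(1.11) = -7.78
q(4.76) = -27.94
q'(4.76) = -0.48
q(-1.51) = 14.38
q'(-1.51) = -13.02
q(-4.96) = 71.20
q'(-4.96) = -19.92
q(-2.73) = 31.75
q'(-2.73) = -15.46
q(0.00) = -3.00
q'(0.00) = -10.00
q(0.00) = -3.00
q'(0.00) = -10.00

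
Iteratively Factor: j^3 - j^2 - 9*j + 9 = (j - 1)*(j^2 - 9) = (j - 1)*(j + 3)*(j - 3)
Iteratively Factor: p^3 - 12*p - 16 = (p + 2)*(p^2 - 2*p - 8) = (p + 2)^2*(p - 4)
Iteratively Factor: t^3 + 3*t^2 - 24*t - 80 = (t - 5)*(t^2 + 8*t + 16) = (t - 5)*(t + 4)*(t + 4)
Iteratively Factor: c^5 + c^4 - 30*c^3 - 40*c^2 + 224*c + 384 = (c - 4)*(c^4 + 5*c^3 - 10*c^2 - 80*c - 96) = (c - 4)*(c + 2)*(c^3 + 3*c^2 - 16*c - 48) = (c - 4)^2*(c + 2)*(c^2 + 7*c + 12) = (c - 4)^2*(c + 2)*(c + 3)*(c + 4)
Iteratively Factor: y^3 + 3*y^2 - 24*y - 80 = (y - 5)*(y^2 + 8*y + 16) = (y - 5)*(y + 4)*(y + 4)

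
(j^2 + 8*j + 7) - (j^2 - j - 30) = 9*j + 37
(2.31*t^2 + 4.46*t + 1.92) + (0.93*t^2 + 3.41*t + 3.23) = 3.24*t^2 + 7.87*t + 5.15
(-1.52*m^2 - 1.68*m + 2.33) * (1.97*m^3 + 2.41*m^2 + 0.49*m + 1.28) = -2.9944*m^5 - 6.9728*m^4 - 0.2035*m^3 + 2.8465*m^2 - 1.0087*m + 2.9824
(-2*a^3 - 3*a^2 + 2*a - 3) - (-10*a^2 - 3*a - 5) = -2*a^3 + 7*a^2 + 5*a + 2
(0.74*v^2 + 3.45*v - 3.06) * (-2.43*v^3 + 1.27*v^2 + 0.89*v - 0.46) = -1.7982*v^5 - 7.4437*v^4 + 12.4759*v^3 - 1.1561*v^2 - 4.3104*v + 1.4076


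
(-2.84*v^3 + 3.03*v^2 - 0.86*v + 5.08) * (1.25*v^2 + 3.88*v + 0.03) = -3.55*v^5 - 7.2317*v^4 + 10.5962*v^3 + 3.1041*v^2 + 19.6846*v + 0.1524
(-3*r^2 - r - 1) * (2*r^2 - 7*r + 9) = -6*r^4 + 19*r^3 - 22*r^2 - 2*r - 9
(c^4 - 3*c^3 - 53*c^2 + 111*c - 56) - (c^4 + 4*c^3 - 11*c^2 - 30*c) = -7*c^3 - 42*c^2 + 141*c - 56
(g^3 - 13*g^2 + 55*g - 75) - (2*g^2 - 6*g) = g^3 - 15*g^2 + 61*g - 75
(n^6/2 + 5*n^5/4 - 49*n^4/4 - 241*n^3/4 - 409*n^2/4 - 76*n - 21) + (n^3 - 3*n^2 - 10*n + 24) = n^6/2 + 5*n^5/4 - 49*n^4/4 - 237*n^3/4 - 421*n^2/4 - 86*n + 3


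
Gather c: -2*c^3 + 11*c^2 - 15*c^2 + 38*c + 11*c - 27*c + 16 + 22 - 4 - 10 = -2*c^3 - 4*c^2 + 22*c + 24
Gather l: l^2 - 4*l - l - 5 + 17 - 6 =l^2 - 5*l + 6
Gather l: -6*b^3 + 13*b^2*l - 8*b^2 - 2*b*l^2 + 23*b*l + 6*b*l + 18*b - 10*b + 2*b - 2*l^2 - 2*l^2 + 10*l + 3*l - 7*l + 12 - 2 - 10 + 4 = -6*b^3 - 8*b^2 + 10*b + l^2*(-2*b - 4) + l*(13*b^2 + 29*b + 6) + 4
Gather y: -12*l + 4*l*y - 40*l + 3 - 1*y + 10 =-52*l + y*(4*l - 1) + 13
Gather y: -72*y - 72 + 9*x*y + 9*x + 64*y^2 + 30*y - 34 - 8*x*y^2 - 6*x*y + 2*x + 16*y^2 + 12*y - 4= 11*x + y^2*(80 - 8*x) + y*(3*x - 30) - 110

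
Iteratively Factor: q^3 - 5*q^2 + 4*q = (q - 4)*(q^2 - q) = q*(q - 4)*(q - 1)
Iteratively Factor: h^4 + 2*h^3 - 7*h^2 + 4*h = (h)*(h^3 + 2*h^2 - 7*h + 4) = h*(h - 1)*(h^2 + 3*h - 4) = h*(h - 1)^2*(h + 4)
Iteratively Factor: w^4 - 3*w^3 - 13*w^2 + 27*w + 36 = (w + 3)*(w^3 - 6*w^2 + 5*w + 12) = (w - 3)*(w + 3)*(w^2 - 3*w - 4) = (w - 3)*(w + 1)*(w + 3)*(w - 4)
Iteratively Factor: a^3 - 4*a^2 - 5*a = (a - 5)*(a^2 + a) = (a - 5)*(a + 1)*(a)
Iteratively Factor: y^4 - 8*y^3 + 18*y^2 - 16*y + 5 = (y - 1)*(y^3 - 7*y^2 + 11*y - 5) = (y - 1)^2*(y^2 - 6*y + 5) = (y - 1)^3*(y - 5)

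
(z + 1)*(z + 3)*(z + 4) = z^3 + 8*z^2 + 19*z + 12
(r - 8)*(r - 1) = r^2 - 9*r + 8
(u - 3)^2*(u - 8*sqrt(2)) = u^3 - 8*sqrt(2)*u^2 - 6*u^2 + 9*u + 48*sqrt(2)*u - 72*sqrt(2)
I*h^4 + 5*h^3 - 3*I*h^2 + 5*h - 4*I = (h - 4*I)*(h - I)*(h + I)*(I*h + 1)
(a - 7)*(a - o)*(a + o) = a^3 - 7*a^2 - a*o^2 + 7*o^2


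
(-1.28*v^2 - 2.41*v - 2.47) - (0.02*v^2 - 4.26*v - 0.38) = -1.3*v^2 + 1.85*v - 2.09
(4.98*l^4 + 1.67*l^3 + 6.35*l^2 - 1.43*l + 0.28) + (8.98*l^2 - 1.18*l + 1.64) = 4.98*l^4 + 1.67*l^3 + 15.33*l^2 - 2.61*l + 1.92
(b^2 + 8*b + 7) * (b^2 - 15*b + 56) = b^4 - 7*b^3 - 57*b^2 + 343*b + 392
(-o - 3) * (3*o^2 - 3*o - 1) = -3*o^3 - 6*o^2 + 10*o + 3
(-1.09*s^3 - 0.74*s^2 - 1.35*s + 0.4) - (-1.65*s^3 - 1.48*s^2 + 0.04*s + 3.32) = 0.56*s^3 + 0.74*s^2 - 1.39*s - 2.92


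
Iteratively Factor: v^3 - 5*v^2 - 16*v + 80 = (v - 4)*(v^2 - v - 20) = (v - 5)*(v - 4)*(v + 4)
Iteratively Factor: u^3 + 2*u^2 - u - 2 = (u + 1)*(u^2 + u - 2) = (u - 1)*(u + 1)*(u + 2)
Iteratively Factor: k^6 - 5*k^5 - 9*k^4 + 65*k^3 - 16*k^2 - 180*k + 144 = (k + 3)*(k^5 - 8*k^4 + 15*k^3 + 20*k^2 - 76*k + 48) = (k - 1)*(k + 3)*(k^4 - 7*k^3 + 8*k^2 + 28*k - 48) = (k - 4)*(k - 1)*(k + 3)*(k^3 - 3*k^2 - 4*k + 12) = (k - 4)*(k - 3)*(k - 1)*(k + 3)*(k^2 - 4) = (k - 4)*(k - 3)*(k - 1)*(k + 2)*(k + 3)*(k - 2)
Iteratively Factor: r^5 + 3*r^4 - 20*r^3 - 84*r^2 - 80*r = (r - 5)*(r^4 + 8*r^3 + 20*r^2 + 16*r) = r*(r - 5)*(r^3 + 8*r^2 + 20*r + 16) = r*(r - 5)*(r + 2)*(r^2 + 6*r + 8) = r*(r - 5)*(r + 2)^2*(r + 4)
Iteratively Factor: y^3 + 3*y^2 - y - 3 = (y - 1)*(y^2 + 4*y + 3) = (y - 1)*(y + 3)*(y + 1)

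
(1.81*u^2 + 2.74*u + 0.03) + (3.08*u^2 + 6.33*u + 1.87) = 4.89*u^2 + 9.07*u + 1.9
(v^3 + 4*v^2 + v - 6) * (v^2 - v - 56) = v^5 + 3*v^4 - 59*v^3 - 231*v^2 - 50*v + 336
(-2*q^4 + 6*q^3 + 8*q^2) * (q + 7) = -2*q^5 - 8*q^4 + 50*q^3 + 56*q^2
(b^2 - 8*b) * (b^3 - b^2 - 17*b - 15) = b^5 - 9*b^4 - 9*b^3 + 121*b^2 + 120*b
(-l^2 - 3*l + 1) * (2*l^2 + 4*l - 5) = -2*l^4 - 10*l^3 - 5*l^2 + 19*l - 5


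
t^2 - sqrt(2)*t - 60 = (t - 6*sqrt(2))*(t + 5*sqrt(2))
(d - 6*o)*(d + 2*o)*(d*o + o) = d^3*o - 4*d^2*o^2 + d^2*o - 12*d*o^3 - 4*d*o^2 - 12*o^3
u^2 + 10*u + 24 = (u + 4)*(u + 6)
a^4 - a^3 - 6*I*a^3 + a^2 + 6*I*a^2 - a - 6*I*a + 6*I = (a - 1)*(a - 6*I)*(-I*a + 1)*(I*a + 1)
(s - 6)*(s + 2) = s^2 - 4*s - 12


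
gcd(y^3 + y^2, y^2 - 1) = y + 1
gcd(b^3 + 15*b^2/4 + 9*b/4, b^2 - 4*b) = b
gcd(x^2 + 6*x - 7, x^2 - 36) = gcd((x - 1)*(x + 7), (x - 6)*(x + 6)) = 1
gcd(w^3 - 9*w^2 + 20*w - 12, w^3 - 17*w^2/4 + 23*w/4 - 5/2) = w^2 - 3*w + 2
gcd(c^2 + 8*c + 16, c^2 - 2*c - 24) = c + 4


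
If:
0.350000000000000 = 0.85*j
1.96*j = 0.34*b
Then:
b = 2.37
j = 0.41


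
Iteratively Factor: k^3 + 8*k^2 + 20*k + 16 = (k + 2)*(k^2 + 6*k + 8) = (k + 2)*(k + 4)*(k + 2)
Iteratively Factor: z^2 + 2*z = (z)*(z + 2)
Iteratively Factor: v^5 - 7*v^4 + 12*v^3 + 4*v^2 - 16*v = (v)*(v^4 - 7*v^3 + 12*v^2 + 4*v - 16) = v*(v - 2)*(v^3 - 5*v^2 + 2*v + 8) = v*(v - 2)*(v + 1)*(v^2 - 6*v + 8) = v*(v - 4)*(v - 2)*(v + 1)*(v - 2)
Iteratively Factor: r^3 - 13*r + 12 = (r - 1)*(r^2 + r - 12) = (r - 3)*(r - 1)*(r + 4)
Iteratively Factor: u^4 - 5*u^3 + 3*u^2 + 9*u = (u + 1)*(u^3 - 6*u^2 + 9*u) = (u - 3)*(u + 1)*(u^2 - 3*u) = (u - 3)^2*(u + 1)*(u)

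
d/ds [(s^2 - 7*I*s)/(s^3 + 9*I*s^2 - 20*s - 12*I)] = (-s^4 + 14*I*s^3 - 83*s^2 - 24*I*s - 84)/(s^6 + 18*I*s^5 - 121*s^4 - 384*I*s^3 + 616*s^2 + 480*I*s - 144)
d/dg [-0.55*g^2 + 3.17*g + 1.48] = 3.17 - 1.1*g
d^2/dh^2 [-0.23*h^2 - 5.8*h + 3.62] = -0.460000000000000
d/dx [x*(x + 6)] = 2*x + 6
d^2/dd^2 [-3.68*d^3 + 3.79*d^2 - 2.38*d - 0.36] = 7.58 - 22.08*d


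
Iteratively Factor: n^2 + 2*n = (n + 2)*(n)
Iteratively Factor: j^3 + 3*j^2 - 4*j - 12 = (j + 2)*(j^2 + j - 6) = (j - 2)*(j + 2)*(j + 3)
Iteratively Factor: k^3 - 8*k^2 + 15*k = (k)*(k^2 - 8*k + 15) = k*(k - 5)*(k - 3)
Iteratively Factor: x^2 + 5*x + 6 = (x + 3)*(x + 2)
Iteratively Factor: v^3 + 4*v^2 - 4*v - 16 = (v - 2)*(v^2 + 6*v + 8) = (v - 2)*(v + 2)*(v + 4)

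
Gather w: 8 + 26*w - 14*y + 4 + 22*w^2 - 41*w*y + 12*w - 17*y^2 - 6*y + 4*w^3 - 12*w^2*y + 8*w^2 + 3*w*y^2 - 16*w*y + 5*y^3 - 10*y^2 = 4*w^3 + w^2*(30 - 12*y) + w*(3*y^2 - 57*y + 38) + 5*y^3 - 27*y^2 - 20*y + 12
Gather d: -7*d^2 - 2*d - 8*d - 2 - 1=-7*d^2 - 10*d - 3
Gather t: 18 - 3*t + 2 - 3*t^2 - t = -3*t^2 - 4*t + 20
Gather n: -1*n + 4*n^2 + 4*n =4*n^2 + 3*n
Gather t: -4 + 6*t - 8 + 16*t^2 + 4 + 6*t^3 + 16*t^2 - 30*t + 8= 6*t^3 + 32*t^2 - 24*t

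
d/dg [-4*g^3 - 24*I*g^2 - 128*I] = 12*g*(-g - 4*I)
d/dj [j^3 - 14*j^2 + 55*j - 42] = 3*j^2 - 28*j + 55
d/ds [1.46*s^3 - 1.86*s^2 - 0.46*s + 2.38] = 4.38*s^2 - 3.72*s - 0.46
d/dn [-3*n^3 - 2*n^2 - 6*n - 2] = -9*n^2 - 4*n - 6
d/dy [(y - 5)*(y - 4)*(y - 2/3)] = 3*y^2 - 58*y/3 + 26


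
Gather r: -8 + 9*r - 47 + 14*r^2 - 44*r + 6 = 14*r^2 - 35*r - 49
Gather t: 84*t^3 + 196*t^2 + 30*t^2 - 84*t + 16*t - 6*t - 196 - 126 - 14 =84*t^3 + 226*t^2 - 74*t - 336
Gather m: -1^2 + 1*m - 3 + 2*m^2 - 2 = 2*m^2 + m - 6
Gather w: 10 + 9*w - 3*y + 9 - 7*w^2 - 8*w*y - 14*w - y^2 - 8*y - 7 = -7*w^2 + w*(-8*y - 5) - y^2 - 11*y + 12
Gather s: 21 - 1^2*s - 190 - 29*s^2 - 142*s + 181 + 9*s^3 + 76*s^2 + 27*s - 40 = 9*s^3 + 47*s^2 - 116*s - 28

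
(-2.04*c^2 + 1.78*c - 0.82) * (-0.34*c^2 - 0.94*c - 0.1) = 0.6936*c^4 + 1.3124*c^3 - 1.1904*c^2 + 0.5928*c + 0.082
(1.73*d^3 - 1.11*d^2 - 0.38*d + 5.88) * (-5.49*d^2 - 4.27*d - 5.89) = -9.4977*d^5 - 1.2932*d^4 - 3.3638*d^3 - 24.1207*d^2 - 22.8694*d - 34.6332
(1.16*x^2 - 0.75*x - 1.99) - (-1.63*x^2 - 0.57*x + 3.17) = 2.79*x^2 - 0.18*x - 5.16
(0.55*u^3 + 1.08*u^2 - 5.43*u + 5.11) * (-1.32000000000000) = -0.726*u^3 - 1.4256*u^2 + 7.1676*u - 6.7452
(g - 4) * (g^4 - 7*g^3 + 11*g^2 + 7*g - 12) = g^5 - 11*g^4 + 39*g^3 - 37*g^2 - 40*g + 48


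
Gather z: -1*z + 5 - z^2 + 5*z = -z^2 + 4*z + 5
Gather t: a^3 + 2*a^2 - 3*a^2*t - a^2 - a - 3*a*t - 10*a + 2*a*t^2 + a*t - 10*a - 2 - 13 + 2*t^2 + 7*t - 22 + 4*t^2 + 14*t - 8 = a^3 + a^2 - 21*a + t^2*(2*a + 6) + t*(-3*a^2 - 2*a + 21) - 45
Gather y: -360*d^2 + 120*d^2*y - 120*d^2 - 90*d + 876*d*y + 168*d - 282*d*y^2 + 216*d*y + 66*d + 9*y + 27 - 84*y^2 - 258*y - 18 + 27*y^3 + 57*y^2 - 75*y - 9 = -480*d^2 + 144*d + 27*y^3 + y^2*(-282*d - 27) + y*(120*d^2 + 1092*d - 324)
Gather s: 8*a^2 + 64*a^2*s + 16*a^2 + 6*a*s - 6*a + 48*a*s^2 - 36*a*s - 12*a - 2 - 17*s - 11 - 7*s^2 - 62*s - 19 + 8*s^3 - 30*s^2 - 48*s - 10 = 24*a^2 - 18*a + 8*s^3 + s^2*(48*a - 37) + s*(64*a^2 - 30*a - 127) - 42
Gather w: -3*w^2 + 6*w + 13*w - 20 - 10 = -3*w^2 + 19*w - 30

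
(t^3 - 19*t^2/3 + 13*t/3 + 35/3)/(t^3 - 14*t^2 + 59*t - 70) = (3*t^2 - 4*t - 7)/(3*(t^2 - 9*t + 14))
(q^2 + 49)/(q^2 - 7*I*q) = (q + 7*I)/q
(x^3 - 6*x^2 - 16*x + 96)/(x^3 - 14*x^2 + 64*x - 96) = (x + 4)/(x - 4)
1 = 1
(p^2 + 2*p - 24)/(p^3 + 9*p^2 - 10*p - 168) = 1/(p + 7)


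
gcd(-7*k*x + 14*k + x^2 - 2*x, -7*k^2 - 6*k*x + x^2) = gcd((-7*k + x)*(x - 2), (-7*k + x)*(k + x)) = -7*k + x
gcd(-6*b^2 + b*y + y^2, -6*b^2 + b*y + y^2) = -6*b^2 + b*y + y^2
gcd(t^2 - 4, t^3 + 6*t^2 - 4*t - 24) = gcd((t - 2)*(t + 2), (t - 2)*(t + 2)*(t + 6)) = t^2 - 4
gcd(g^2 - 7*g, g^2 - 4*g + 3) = 1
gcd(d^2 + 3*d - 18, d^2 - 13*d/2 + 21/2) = d - 3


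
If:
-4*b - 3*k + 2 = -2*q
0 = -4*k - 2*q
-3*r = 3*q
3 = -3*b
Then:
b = -1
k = 6/7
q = -12/7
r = 12/7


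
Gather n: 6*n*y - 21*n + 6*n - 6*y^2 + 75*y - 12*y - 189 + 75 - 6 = n*(6*y - 15) - 6*y^2 + 63*y - 120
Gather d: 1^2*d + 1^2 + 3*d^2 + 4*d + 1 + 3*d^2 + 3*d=6*d^2 + 8*d + 2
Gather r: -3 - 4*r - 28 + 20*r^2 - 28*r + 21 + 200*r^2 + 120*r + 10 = 220*r^2 + 88*r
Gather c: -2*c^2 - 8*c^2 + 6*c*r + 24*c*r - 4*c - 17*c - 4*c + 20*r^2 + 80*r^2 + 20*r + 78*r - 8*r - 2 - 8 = -10*c^2 + c*(30*r - 25) + 100*r^2 + 90*r - 10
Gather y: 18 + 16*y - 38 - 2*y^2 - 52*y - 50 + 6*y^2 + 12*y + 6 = 4*y^2 - 24*y - 64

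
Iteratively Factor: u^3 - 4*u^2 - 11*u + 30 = (u - 5)*(u^2 + u - 6) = (u - 5)*(u - 2)*(u + 3)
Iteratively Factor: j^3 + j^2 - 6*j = (j + 3)*(j^2 - 2*j) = j*(j + 3)*(j - 2)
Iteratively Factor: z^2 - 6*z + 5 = (z - 5)*(z - 1)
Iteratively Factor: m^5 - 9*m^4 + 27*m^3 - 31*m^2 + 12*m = (m - 4)*(m^4 - 5*m^3 + 7*m^2 - 3*m) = (m - 4)*(m - 3)*(m^3 - 2*m^2 + m) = (m - 4)*(m - 3)*(m - 1)*(m^2 - m) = (m - 4)*(m - 3)*(m - 1)^2*(m)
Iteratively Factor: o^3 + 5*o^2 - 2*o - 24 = (o - 2)*(o^2 + 7*o + 12) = (o - 2)*(o + 4)*(o + 3)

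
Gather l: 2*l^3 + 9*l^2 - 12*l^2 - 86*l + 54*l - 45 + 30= 2*l^3 - 3*l^2 - 32*l - 15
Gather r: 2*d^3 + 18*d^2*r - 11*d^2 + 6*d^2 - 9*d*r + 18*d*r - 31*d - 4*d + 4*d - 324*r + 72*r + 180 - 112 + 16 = 2*d^3 - 5*d^2 - 31*d + r*(18*d^2 + 9*d - 252) + 84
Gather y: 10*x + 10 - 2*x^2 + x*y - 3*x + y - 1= -2*x^2 + 7*x + y*(x + 1) + 9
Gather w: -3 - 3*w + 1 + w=-2*w - 2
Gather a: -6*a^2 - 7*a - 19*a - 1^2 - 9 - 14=-6*a^2 - 26*a - 24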